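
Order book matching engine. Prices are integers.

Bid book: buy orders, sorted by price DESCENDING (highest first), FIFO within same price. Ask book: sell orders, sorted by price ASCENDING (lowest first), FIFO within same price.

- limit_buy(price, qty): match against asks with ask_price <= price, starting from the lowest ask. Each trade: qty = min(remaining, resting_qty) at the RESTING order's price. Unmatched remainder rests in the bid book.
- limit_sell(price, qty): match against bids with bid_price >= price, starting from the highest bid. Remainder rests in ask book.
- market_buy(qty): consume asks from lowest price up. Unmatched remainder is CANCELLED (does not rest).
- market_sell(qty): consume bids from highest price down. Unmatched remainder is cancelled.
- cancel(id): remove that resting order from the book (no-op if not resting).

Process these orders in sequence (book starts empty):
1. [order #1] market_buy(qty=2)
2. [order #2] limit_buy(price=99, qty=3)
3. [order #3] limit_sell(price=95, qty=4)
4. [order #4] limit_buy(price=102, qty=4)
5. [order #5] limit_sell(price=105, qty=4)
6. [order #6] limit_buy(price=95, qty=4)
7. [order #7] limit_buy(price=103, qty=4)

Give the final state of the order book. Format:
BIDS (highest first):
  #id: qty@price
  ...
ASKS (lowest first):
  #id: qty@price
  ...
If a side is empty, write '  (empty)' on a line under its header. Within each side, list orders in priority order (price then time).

Answer: BIDS (highest first):
  #7: 4@103
  #4: 3@102
  #6: 4@95
ASKS (lowest first):
  #5: 4@105

Derivation:
After op 1 [order #1] market_buy(qty=2): fills=none; bids=[-] asks=[-]
After op 2 [order #2] limit_buy(price=99, qty=3): fills=none; bids=[#2:3@99] asks=[-]
After op 3 [order #3] limit_sell(price=95, qty=4): fills=#2x#3:3@99; bids=[-] asks=[#3:1@95]
After op 4 [order #4] limit_buy(price=102, qty=4): fills=#4x#3:1@95; bids=[#4:3@102] asks=[-]
After op 5 [order #5] limit_sell(price=105, qty=4): fills=none; bids=[#4:3@102] asks=[#5:4@105]
After op 6 [order #6] limit_buy(price=95, qty=4): fills=none; bids=[#4:3@102 #6:4@95] asks=[#5:4@105]
After op 7 [order #7] limit_buy(price=103, qty=4): fills=none; bids=[#7:4@103 #4:3@102 #6:4@95] asks=[#5:4@105]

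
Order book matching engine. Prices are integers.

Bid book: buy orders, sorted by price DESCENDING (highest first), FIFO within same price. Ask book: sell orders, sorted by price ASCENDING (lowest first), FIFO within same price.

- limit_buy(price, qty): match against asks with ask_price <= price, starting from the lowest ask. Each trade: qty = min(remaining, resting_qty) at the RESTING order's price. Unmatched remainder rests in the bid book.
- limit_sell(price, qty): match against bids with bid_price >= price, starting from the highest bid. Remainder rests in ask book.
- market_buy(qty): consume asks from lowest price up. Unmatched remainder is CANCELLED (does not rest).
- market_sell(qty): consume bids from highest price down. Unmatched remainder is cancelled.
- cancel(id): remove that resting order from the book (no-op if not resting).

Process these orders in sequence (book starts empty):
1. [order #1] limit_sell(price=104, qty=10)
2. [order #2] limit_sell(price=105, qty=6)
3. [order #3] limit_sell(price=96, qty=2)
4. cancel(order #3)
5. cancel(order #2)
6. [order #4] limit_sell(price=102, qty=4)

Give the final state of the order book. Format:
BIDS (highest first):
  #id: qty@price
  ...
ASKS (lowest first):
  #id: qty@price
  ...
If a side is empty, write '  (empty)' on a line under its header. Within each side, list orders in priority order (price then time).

Answer: BIDS (highest first):
  (empty)
ASKS (lowest first):
  #4: 4@102
  #1: 10@104

Derivation:
After op 1 [order #1] limit_sell(price=104, qty=10): fills=none; bids=[-] asks=[#1:10@104]
After op 2 [order #2] limit_sell(price=105, qty=6): fills=none; bids=[-] asks=[#1:10@104 #2:6@105]
After op 3 [order #3] limit_sell(price=96, qty=2): fills=none; bids=[-] asks=[#3:2@96 #1:10@104 #2:6@105]
After op 4 cancel(order #3): fills=none; bids=[-] asks=[#1:10@104 #2:6@105]
After op 5 cancel(order #2): fills=none; bids=[-] asks=[#1:10@104]
After op 6 [order #4] limit_sell(price=102, qty=4): fills=none; bids=[-] asks=[#4:4@102 #1:10@104]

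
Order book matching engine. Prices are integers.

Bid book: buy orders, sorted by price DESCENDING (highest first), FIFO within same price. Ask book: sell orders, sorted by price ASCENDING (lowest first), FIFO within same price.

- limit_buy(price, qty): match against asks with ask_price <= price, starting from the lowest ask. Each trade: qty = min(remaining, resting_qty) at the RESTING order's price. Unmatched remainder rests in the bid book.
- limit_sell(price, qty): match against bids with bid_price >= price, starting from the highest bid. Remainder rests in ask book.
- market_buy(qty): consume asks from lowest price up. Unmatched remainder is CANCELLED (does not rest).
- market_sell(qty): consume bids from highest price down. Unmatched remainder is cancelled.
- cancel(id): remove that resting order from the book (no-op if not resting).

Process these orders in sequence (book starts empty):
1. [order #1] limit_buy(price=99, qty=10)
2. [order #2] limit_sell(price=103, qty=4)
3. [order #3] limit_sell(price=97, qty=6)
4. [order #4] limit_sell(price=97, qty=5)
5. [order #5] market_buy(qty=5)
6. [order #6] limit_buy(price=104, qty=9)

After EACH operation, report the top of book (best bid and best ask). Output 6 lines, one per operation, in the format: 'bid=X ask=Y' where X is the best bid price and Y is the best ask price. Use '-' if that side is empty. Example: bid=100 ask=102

Answer: bid=99 ask=-
bid=99 ask=103
bid=99 ask=103
bid=- ask=97
bid=- ask=-
bid=104 ask=-

Derivation:
After op 1 [order #1] limit_buy(price=99, qty=10): fills=none; bids=[#1:10@99] asks=[-]
After op 2 [order #2] limit_sell(price=103, qty=4): fills=none; bids=[#1:10@99] asks=[#2:4@103]
After op 3 [order #3] limit_sell(price=97, qty=6): fills=#1x#3:6@99; bids=[#1:4@99] asks=[#2:4@103]
After op 4 [order #4] limit_sell(price=97, qty=5): fills=#1x#4:4@99; bids=[-] asks=[#4:1@97 #2:4@103]
After op 5 [order #5] market_buy(qty=5): fills=#5x#4:1@97 #5x#2:4@103; bids=[-] asks=[-]
After op 6 [order #6] limit_buy(price=104, qty=9): fills=none; bids=[#6:9@104] asks=[-]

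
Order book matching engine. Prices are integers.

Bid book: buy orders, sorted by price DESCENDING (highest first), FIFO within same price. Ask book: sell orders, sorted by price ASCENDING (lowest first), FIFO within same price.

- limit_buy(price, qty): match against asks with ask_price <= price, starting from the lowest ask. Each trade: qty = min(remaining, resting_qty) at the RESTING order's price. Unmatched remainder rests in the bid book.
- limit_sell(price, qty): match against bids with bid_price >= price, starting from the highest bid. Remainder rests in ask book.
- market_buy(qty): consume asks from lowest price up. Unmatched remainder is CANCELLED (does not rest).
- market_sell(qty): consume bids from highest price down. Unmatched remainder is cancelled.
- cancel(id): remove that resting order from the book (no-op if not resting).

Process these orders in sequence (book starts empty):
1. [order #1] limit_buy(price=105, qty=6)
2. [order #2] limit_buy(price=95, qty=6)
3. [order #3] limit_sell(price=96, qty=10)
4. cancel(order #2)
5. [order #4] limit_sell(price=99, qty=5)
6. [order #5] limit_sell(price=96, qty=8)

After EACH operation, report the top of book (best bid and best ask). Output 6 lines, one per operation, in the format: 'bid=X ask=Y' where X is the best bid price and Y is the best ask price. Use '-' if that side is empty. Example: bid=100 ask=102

Answer: bid=105 ask=-
bid=105 ask=-
bid=95 ask=96
bid=- ask=96
bid=- ask=96
bid=- ask=96

Derivation:
After op 1 [order #1] limit_buy(price=105, qty=6): fills=none; bids=[#1:6@105] asks=[-]
After op 2 [order #2] limit_buy(price=95, qty=6): fills=none; bids=[#1:6@105 #2:6@95] asks=[-]
After op 3 [order #3] limit_sell(price=96, qty=10): fills=#1x#3:6@105; bids=[#2:6@95] asks=[#3:4@96]
After op 4 cancel(order #2): fills=none; bids=[-] asks=[#3:4@96]
After op 5 [order #4] limit_sell(price=99, qty=5): fills=none; bids=[-] asks=[#3:4@96 #4:5@99]
After op 6 [order #5] limit_sell(price=96, qty=8): fills=none; bids=[-] asks=[#3:4@96 #5:8@96 #4:5@99]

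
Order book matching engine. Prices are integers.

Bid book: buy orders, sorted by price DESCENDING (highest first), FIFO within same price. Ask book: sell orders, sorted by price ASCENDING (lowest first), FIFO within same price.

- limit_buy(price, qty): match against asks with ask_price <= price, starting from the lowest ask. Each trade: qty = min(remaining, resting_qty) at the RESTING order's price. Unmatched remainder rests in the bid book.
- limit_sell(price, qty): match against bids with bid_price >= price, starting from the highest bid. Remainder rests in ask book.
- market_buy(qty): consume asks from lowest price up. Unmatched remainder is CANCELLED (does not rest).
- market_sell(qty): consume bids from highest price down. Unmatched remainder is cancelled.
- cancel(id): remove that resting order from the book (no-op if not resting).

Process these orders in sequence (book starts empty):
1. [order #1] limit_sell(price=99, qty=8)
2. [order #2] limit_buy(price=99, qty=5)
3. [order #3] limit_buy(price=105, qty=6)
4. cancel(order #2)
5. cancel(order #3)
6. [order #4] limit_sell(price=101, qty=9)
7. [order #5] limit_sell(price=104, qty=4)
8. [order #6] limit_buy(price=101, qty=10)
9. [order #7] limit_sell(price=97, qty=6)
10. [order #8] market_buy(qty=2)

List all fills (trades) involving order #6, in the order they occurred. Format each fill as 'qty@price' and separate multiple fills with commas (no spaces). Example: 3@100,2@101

After op 1 [order #1] limit_sell(price=99, qty=8): fills=none; bids=[-] asks=[#1:8@99]
After op 2 [order #2] limit_buy(price=99, qty=5): fills=#2x#1:5@99; bids=[-] asks=[#1:3@99]
After op 3 [order #3] limit_buy(price=105, qty=6): fills=#3x#1:3@99; bids=[#3:3@105] asks=[-]
After op 4 cancel(order #2): fills=none; bids=[#3:3@105] asks=[-]
After op 5 cancel(order #3): fills=none; bids=[-] asks=[-]
After op 6 [order #4] limit_sell(price=101, qty=9): fills=none; bids=[-] asks=[#4:9@101]
After op 7 [order #5] limit_sell(price=104, qty=4): fills=none; bids=[-] asks=[#4:9@101 #5:4@104]
After op 8 [order #6] limit_buy(price=101, qty=10): fills=#6x#4:9@101; bids=[#6:1@101] asks=[#5:4@104]
After op 9 [order #7] limit_sell(price=97, qty=6): fills=#6x#7:1@101; bids=[-] asks=[#7:5@97 #5:4@104]
After op 10 [order #8] market_buy(qty=2): fills=#8x#7:2@97; bids=[-] asks=[#7:3@97 #5:4@104]

Answer: 9@101,1@101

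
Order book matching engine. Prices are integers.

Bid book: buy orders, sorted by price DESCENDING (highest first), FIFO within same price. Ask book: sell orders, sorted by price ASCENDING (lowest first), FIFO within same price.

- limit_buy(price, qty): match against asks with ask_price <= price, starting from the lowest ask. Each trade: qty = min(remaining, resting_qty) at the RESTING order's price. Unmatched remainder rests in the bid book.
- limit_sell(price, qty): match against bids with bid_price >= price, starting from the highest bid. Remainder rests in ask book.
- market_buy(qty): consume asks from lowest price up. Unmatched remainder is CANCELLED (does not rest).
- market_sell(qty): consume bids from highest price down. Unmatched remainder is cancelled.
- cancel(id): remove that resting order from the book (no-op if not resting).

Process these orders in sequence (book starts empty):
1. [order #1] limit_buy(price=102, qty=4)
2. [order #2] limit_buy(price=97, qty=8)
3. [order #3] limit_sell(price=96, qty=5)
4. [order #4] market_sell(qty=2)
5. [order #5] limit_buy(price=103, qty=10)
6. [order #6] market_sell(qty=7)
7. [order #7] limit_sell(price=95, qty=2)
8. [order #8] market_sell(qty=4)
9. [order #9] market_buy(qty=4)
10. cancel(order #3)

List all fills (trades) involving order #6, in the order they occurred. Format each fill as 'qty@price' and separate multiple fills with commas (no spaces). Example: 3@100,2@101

Answer: 7@103

Derivation:
After op 1 [order #1] limit_buy(price=102, qty=4): fills=none; bids=[#1:4@102] asks=[-]
After op 2 [order #2] limit_buy(price=97, qty=8): fills=none; bids=[#1:4@102 #2:8@97] asks=[-]
After op 3 [order #3] limit_sell(price=96, qty=5): fills=#1x#3:4@102 #2x#3:1@97; bids=[#2:7@97] asks=[-]
After op 4 [order #4] market_sell(qty=2): fills=#2x#4:2@97; bids=[#2:5@97] asks=[-]
After op 5 [order #5] limit_buy(price=103, qty=10): fills=none; bids=[#5:10@103 #2:5@97] asks=[-]
After op 6 [order #6] market_sell(qty=7): fills=#5x#6:7@103; bids=[#5:3@103 #2:5@97] asks=[-]
After op 7 [order #7] limit_sell(price=95, qty=2): fills=#5x#7:2@103; bids=[#5:1@103 #2:5@97] asks=[-]
After op 8 [order #8] market_sell(qty=4): fills=#5x#8:1@103 #2x#8:3@97; bids=[#2:2@97] asks=[-]
After op 9 [order #9] market_buy(qty=4): fills=none; bids=[#2:2@97] asks=[-]
After op 10 cancel(order #3): fills=none; bids=[#2:2@97] asks=[-]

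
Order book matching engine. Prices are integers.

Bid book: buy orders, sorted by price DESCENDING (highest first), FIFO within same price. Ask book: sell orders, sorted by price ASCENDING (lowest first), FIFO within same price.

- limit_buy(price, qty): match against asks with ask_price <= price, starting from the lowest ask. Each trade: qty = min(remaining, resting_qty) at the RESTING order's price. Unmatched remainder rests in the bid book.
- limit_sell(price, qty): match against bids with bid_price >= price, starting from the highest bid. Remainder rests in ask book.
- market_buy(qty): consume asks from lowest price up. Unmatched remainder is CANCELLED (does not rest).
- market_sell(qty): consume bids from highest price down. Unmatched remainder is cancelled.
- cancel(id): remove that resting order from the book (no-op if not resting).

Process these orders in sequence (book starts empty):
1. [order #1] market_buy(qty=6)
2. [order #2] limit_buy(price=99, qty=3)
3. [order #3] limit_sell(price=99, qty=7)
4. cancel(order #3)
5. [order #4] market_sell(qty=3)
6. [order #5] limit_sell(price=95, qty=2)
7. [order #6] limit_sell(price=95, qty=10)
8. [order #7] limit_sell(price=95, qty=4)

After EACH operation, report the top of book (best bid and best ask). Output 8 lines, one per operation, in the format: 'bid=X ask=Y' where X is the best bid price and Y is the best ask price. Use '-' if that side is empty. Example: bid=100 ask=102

After op 1 [order #1] market_buy(qty=6): fills=none; bids=[-] asks=[-]
After op 2 [order #2] limit_buy(price=99, qty=3): fills=none; bids=[#2:3@99] asks=[-]
After op 3 [order #3] limit_sell(price=99, qty=7): fills=#2x#3:3@99; bids=[-] asks=[#3:4@99]
After op 4 cancel(order #3): fills=none; bids=[-] asks=[-]
After op 5 [order #4] market_sell(qty=3): fills=none; bids=[-] asks=[-]
After op 6 [order #5] limit_sell(price=95, qty=2): fills=none; bids=[-] asks=[#5:2@95]
After op 7 [order #6] limit_sell(price=95, qty=10): fills=none; bids=[-] asks=[#5:2@95 #6:10@95]
After op 8 [order #7] limit_sell(price=95, qty=4): fills=none; bids=[-] asks=[#5:2@95 #6:10@95 #7:4@95]

Answer: bid=- ask=-
bid=99 ask=-
bid=- ask=99
bid=- ask=-
bid=- ask=-
bid=- ask=95
bid=- ask=95
bid=- ask=95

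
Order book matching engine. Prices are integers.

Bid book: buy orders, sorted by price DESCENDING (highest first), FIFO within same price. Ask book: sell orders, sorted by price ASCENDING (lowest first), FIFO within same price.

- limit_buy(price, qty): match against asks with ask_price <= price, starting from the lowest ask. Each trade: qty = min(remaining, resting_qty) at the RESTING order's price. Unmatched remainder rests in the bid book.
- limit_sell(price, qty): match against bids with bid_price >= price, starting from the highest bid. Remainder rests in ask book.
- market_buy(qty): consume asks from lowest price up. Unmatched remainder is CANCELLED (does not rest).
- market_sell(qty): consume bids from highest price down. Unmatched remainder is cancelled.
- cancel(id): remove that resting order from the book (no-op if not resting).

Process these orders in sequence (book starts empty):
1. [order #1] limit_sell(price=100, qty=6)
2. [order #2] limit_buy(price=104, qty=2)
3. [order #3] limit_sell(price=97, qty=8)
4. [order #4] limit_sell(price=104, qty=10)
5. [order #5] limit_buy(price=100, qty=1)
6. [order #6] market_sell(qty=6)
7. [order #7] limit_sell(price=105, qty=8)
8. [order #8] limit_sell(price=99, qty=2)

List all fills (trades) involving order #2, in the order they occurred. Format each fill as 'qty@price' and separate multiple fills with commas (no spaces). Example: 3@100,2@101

After op 1 [order #1] limit_sell(price=100, qty=6): fills=none; bids=[-] asks=[#1:6@100]
After op 2 [order #2] limit_buy(price=104, qty=2): fills=#2x#1:2@100; bids=[-] asks=[#1:4@100]
After op 3 [order #3] limit_sell(price=97, qty=8): fills=none; bids=[-] asks=[#3:8@97 #1:4@100]
After op 4 [order #4] limit_sell(price=104, qty=10): fills=none; bids=[-] asks=[#3:8@97 #1:4@100 #4:10@104]
After op 5 [order #5] limit_buy(price=100, qty=1): fills=#5x#3:1@97; bids=[-] asks=[#3:7@97 #1:4@100 #4:10@104]
After op 6 [order #6] market_sell(qty=6): fills=none; bids=[-] asks=[#3:7@97 #1:4@100 #4:10@104]
After op 7 [order #7] limit_sell(price=105, qty=8): fills=none; bids=[-] asks=[#3:7@97 #1:4@100 #4:10@104 #7:8@105]
After op 8 [order #8] limit_sell(price=99, qty=2): fills=none; bids=[-] asks=[#3:7@97 #8:2@99 #1:4@100 #4:10@104 #7:8@105]

Answer: 2@100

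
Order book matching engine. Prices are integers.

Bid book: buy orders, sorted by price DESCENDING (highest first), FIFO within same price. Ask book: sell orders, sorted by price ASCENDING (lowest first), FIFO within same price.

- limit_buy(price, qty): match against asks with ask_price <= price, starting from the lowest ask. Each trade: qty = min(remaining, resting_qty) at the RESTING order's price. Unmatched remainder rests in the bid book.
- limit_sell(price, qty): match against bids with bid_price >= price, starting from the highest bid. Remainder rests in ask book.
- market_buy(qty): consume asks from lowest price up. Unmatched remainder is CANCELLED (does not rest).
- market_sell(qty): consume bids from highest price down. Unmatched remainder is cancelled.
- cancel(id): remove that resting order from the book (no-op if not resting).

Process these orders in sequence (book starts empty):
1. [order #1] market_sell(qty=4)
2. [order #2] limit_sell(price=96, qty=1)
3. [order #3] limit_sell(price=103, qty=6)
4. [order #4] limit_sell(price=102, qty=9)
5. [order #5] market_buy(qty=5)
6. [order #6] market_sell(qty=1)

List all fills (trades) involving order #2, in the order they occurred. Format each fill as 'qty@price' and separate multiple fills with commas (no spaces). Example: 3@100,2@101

Answer: 1@96

Derivation:
After op 1 [order #1] market_sell(qty=4): fills=none; bids=[-] asks=[-]
After op 2 [order #2] limit_sell(price=96, qty=1): fills=none; bids=[-] asks=[#2:1@96]
After op 3 [order #3] limit_sell(price=103, qty=6): fills=none; bids=[-] asks=[#2:1@96 #3:6@103]
After op 4 [order #4] limit_sell(price=102, qty=9): fills=none; bids=[-] asks=[#2:1@96 #4:9@102 #3:6@103]
After op 5 [order #5] market_buy(qty=5): fills=#5x#2:1@96 #5x#4:4@102; bids=[-] asks=[#4:5@102 #3:6@103]
After op 6 [order #6] market_sell(qty=1): fills=none; bids=[-] asks=[#4:5@102 #3:6@103]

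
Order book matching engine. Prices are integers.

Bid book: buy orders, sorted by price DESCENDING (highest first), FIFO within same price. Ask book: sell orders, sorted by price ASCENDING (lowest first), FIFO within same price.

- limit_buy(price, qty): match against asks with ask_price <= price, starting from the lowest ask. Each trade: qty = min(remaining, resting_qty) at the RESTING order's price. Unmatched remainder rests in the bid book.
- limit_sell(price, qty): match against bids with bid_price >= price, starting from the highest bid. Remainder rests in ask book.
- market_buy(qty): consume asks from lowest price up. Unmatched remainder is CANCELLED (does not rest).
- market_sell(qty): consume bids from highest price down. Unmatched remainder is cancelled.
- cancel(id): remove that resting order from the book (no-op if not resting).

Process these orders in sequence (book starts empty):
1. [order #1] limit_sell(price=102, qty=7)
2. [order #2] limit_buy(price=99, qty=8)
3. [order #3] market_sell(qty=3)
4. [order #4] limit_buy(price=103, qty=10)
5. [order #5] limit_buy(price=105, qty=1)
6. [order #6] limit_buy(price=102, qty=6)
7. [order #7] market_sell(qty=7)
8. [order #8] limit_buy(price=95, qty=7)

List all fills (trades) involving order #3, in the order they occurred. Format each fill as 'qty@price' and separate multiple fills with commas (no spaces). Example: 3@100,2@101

Answer: 3@99

Derivation:
After op 1 [order #1] limit_sell(price=102, qty=7): fills=none; bids=[-] asks=[#1:7@102]
After op 2 [order #2] limit_buy(price=99, qty=8): fills=none; bids=[#2:8@99] asks=[#1:7@102]
After op 3 [order #3] market_sell(qty=3): fills=#2x#3:3@99; bids=[#2:5@99] asks=[#1:7@102]
After op 4 [order #4] limit_buy(price=103, qty=10): fills=#4x#1:7@102; bids=[#4:3@103 #2:5@99] asks=[-]
After op 5 [order #5] limit_buy(price=105, qty=1): fills=none; bids=[#5:1@105 #4:3@103 #2:5@99] asks=[-]
After op 6 [order #6] limit_buy(price=102, qty=6): fills=none; bids=[#5:1@105 #4:3@103 #6:6@102 #2:5@99] asks=[-]
After op 7 [order #7] market_sell(qty=7): fills=#5x#7:1@105 #4x#7:3@103 #6x#7:3@102; bids=[#6:3@102 #2:5@99] asks=[-]
After op 8 [order #8] limit_buy(price=95, qty=7): fills=none; bids=[#6:3@102 #2:5@99 #8:7@95] asks=[-]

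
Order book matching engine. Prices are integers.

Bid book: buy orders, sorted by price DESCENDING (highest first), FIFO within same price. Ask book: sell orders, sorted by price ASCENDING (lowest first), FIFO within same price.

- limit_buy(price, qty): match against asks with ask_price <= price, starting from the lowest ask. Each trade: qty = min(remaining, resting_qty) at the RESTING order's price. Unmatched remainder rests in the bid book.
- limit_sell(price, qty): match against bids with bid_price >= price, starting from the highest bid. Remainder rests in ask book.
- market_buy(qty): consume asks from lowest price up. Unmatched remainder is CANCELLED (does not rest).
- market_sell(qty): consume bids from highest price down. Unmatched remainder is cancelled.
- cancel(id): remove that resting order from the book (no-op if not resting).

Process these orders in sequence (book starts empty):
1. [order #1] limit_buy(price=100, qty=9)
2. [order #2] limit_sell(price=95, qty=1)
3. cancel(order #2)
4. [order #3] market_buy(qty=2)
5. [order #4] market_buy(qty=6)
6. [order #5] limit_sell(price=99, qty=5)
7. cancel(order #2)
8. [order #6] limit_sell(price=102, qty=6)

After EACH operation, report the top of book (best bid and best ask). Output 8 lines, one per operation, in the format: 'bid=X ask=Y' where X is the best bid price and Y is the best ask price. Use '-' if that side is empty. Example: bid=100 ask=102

After op 1 [order #1] limit_buy(price=100, qty=9): fills=none; bids=[#1:9@100] asks=[-]
After op 2 [order #2] limit_sell(price=95, qty=1): fills=#1x#2:1@100; bids=[#1:8@100] asks=[-]
After op 3 cancel(order #2): fills=none; bids=[#1:8@100] asks=[-]
After op 4 [order #3] market_buy(qty=2): fills=none; bids=[#1:8@100] asks=[-]
After op 5 [order #4] market_buy(qty=6): fills=none; bids=[#1:8@100] asks=[-]
After op 6 [order #5] limit_sell(price=99, qty=5): fills=#1x#5:5@100; bids=[#1:3@100] asks=[-]
After op 7 cancel(order #2): fills=none; bids=[#1:3@100] asks=[-]
After op 8 [order #6] limit_sell(price=102, qty=6): fills=none; bids=[#1:3@100] asks=[#6:6@102]

Answer: bid=100 ask=-
bid=100 ask=-
bid=100 ask=-
bid=100 ask=-
bid=100 ask=-
bid=100 ask=-
bid=100 ask=-
bid=100 ask=102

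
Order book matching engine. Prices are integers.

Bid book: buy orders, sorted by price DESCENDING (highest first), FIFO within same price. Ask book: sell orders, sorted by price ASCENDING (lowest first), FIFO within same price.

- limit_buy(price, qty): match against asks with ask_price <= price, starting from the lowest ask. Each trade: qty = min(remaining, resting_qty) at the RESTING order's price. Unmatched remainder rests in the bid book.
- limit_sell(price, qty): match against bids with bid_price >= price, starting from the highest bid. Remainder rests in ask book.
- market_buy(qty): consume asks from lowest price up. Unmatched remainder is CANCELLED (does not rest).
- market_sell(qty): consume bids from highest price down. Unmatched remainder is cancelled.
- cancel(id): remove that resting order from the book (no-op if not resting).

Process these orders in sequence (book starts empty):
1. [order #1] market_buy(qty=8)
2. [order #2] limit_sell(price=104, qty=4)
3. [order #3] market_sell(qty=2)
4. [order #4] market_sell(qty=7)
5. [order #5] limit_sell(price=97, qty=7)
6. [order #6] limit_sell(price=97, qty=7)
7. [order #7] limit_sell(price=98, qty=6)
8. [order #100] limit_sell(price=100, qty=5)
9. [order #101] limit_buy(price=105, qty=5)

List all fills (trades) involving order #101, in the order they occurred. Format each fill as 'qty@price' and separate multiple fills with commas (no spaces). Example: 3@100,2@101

After op 1 [order #1] market_buy(qty=8): fills=none; bids=[-] asks=[-]
After op 2 [order #2] limit_sell(price=104, qty=4): fills=none; bids=[-] asks=[#2:4@104]
After op 3 [order #3] market_sell(qty=2): fills=none; bids=[-] asks=[#2:4@104]
After op 4 [order #4] market_sell(qty=7): fills=none; bids=[-] asks=[#2:4@104]
After op 5 [order #5] limit_sell(price=97, qty=7): fills=none; bids=[-] asks=[#5:7@97 #2:4@104]
After op 6 [order #6] limit_sell(price=97, qty=7): fills=none; bids=[-] asks=[#5:7@97 #6:7@97 #2:4@104]
After op 7 [order #7] limit_sell(price=98, qty=6): fills=none; bids=[-] asks=[#5:7@97 #6:7@97 #7:6@98 #2:4@104]
After op 8 [order #100] limit_sell(price=100, qty=5): fills=none; bids=[-] asks=[#5:7@97 #6:7@97 #7:6@98 #100:5@100 #2:4@104]
After op 9 [order #101] limit_buy(price=105, qty=5): fills=#101x#5:5@97; bids=[-] asks=[#5:2@97 #6:7@97 #7:6@98 #100:5@100 #2:4@104]

Answer: 5@97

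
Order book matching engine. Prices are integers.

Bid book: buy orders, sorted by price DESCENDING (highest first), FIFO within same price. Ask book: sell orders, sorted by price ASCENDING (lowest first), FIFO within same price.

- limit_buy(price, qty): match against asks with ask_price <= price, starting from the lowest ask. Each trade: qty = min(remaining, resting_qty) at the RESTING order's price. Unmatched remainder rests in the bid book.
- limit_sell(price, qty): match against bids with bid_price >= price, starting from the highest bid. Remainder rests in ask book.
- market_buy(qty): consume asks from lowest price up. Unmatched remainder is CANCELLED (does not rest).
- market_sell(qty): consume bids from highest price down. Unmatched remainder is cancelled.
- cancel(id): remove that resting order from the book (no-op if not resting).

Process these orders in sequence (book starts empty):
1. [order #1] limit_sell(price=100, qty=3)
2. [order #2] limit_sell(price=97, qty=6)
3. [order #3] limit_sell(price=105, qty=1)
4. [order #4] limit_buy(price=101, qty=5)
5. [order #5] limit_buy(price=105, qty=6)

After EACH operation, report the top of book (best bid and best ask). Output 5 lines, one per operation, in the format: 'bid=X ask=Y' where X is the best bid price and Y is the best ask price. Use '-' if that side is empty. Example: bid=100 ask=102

Answer: bid=- ask=100
bid=- ask=97
bid=- ask=97
bid=- ask=97
bid=105 ask=-

Derivation:
After op 1 [order #1] limit_sell(price=100, qty=3): fills=none; bids=[-] asks=[#1:3@100]
After op 2 [order #2] limit_sell(price=97, qty=6): fills=none; bids=[-] asks=[#2:6@97 #1:3@100]
After op 3 [order #3] limit_sell(price=105, qty=1): fills=none; bids=[-] asks=[#2:6@97 #1:3@100 #3:1@105]
After op 4 [order #4] limit_buy(price=101, qty=5): fills=#4x#2:5@97; bids=[-] asks=[#2:1@97 #1:3@100 #3:1@105]
After op 5 [order #5] limit_buy(price=105, qty=6): fills=#5x#2:1@97 #5x#1:3@100 #5x#3:1@105; bids=[#5:1@105] asks=[-]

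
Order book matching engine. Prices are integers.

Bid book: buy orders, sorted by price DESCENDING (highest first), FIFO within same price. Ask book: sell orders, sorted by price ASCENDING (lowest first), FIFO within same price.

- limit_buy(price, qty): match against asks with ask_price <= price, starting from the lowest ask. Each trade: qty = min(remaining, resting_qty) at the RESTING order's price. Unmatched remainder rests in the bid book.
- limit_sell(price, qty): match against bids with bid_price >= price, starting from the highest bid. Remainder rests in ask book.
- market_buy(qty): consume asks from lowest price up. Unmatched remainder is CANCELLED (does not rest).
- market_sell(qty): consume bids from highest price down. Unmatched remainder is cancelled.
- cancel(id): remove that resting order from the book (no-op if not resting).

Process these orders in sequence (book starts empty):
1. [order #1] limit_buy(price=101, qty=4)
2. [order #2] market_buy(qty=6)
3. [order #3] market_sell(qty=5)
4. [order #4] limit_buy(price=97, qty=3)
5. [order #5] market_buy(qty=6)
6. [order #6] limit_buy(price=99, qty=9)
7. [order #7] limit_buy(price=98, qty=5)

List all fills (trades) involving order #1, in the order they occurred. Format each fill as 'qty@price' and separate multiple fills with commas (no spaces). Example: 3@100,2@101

After op 1 [order #1] limit_buy(price=101, qty=4): fills=none; bids=[#1:4@101] asks=[-]
After op 2 [order #2] market_buy(qty=6): fills=none; bids=[#1:4@101] asks=[-]
After op 3 [order #3] market_sell(qty=5): fills=#1x#3:4@101; bids=[-] asks=[-]
After op 4 [order #4] limit_buy(price=97, qty=3): fills=none; bids=[#4:3@97] asks=[-]
After op 5 [order #5] market_buy(qty=6): fills=none; bids=[#4:3@97] asks=[-]
After op 6 [order #6] limit_buy(price=99, qty=9): fills=none; bids=[#6:9@99 #4:3@97] asks=[-]
After op 7 [order #7] limit_buy(price=98, qty=5): fills=none; bids=[#6:9@99 #7:5@98 #4:3@97] asks=[-]

Answer: 4@101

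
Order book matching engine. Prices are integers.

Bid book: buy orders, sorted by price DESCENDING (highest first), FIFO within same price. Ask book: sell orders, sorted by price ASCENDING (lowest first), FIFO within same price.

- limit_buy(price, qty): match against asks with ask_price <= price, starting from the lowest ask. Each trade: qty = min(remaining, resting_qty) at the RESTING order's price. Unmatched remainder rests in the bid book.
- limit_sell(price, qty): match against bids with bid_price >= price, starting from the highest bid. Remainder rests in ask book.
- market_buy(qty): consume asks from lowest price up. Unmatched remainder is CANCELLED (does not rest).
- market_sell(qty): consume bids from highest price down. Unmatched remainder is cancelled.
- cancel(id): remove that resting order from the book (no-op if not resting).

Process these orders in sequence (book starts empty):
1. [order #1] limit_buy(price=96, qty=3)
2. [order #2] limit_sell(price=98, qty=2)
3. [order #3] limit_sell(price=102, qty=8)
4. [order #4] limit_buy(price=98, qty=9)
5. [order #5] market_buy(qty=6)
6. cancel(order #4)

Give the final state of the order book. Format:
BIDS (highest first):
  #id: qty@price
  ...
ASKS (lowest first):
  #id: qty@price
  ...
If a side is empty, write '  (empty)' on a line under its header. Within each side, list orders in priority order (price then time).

Answer: BIDS (highest first):
  #1: 3@96
ASKS (lowest first):
  #3: 2@102

Derivation:
After op 1 [order #1] limit_buy(price=96, qty=3): fills=none; bids=[#1:3@96] asks=[-]
After op 2 [order #2] limit_sell(price=98, qty=2): fills=none; bids=[#1:3@96] asks=[#2:2@98]
After op 3 [order #3] limit_sell(price=102, qty=8): fills=none; bids=[#1:3@96] asks=[#2:2@98 #3:8@102]
After op 4 [order #4] limit_buy(price=98, qty=9): fills=#4x#2:2@98; bids=[#4:7@98 #1:3@96] asks=[#3:8@102]
After op 5 [order #5] market_buy(qty=6): fills=#5x#3:6@102; bids=[#4:7@98 #1:3@96] asks=[#3:2@102]
After op 6 cancel(order #4): fills=none; bids=[#1:3@96] asks=[#3:2@102]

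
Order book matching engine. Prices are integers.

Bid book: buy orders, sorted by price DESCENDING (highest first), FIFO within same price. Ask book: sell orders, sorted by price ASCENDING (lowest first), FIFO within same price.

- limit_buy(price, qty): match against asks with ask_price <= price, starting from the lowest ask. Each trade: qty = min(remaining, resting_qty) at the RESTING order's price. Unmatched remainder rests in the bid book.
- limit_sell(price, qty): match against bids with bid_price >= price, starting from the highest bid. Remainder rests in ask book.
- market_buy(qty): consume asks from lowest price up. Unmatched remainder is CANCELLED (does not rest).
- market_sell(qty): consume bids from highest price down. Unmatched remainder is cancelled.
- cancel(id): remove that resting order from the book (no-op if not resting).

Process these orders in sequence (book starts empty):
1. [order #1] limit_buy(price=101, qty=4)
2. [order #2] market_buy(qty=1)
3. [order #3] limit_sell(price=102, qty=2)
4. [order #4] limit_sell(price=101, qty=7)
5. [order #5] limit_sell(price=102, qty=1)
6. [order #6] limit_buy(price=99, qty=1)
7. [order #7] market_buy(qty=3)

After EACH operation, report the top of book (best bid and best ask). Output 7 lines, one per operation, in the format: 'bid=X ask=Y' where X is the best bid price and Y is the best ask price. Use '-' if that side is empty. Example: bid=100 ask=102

Answer: bid=101 ask=-
bid=101 ask=-
bid=101 ask=102
bid=- ask=101
bid=- ask=101
bid=99 ask=101
bid=99 ask=102

Derivation:
After op 1 [order #1] limit_buy(price=101, qty=4): fills=none; bids=[#1:4@101] asks=[-]
After op 2 [order #2] market_buy(qty=1): fills=none; bids=[#1:4@101] asks=[-]
After op 3 [order #3] limit_sell(price=102, qty=2): fills=none; bids=[#1:4@101] asks=[#3:2@102]
After op 4 [order #4] limit_sell(price=101, qty=7): fills=#1x#4:4@101; bids=[-] asks=[#4:3@101 #3:2@102]
After op 5 [order #5] limit_sell(price=102, qty=1): fills=none; bids=[-] asks=[#4:3@101 #3:2@102 #5:1@102]
After op 6 [order #6] limit_buy(price=99, qty=1): fills=none; bids=[#6:1@99] asks=[#4:3@101 #3:2@102 #5:1@102]
After op 7 [order #7] market_buy(qty=3): fills=#7x#4:3@101; bids=[#6:1@99] asks=[#3:2@102 #5:1@102]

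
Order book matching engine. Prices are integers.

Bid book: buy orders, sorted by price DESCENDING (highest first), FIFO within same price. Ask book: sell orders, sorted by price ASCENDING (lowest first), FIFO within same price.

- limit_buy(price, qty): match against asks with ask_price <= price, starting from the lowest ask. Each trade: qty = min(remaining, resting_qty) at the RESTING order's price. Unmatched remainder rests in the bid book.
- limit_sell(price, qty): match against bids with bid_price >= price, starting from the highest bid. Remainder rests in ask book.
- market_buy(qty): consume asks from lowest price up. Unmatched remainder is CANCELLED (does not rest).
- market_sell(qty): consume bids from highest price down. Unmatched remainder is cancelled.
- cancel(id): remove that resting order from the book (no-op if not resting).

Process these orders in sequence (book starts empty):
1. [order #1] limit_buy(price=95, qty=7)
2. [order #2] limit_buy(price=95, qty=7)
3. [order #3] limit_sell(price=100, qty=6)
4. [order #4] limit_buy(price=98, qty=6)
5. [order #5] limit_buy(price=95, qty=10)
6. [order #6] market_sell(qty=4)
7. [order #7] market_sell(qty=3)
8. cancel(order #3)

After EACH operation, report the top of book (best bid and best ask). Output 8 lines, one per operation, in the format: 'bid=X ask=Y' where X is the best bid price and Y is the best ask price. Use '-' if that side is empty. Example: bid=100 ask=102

Answer: bid=95 ask=-
bid=95 ask=-
bid=95 ask=100
bid=98 ask=100
bid=98 ask=100
bid=98 ask=100
bid=95 ask=100
bid=95 ask=-

Derivation:
After op 1 [order #1] limit_buy(price=95, qty=7): fills=none; bids=[#1:7@95] asks=[-]
After op 2 [order #2] limit_buy(price=95, qty=7): fills=none; bids=[#1:7@95 #2:7@95] asks=[-]
After op 3 [order #3] limit_sell(price=100, qty=6): fills=none; bids=[#1:7@95 #2:7@95] asks=[#3:6@100]
After op 4 [order #4] limit_buy(price=98, qty=6): fills=none; bids=[#4:6@98 #1:7@95 #2:7@95] asks=[#3:6@100]
After op 5 [order #5] limit_buy(price=95, qty=10): fills=none; bids=[#4:6@98 #1:7@95 #2:7@95 #5:10@95] asks=[#3:6@100]
After op 6 [order #6] market_sell(qty=4): fills=#4x#6:4@98; bids=[#4:2@98 #1:7@95 #2:7@95 #5:10@95] asks=[#3:6@100]
After op 7 [order #7] market_sell(qty=3): fills=#4x#7:2@98 #1x#7:1@95; bids=[#1:6@95 #2:7@95 #5:10@95] asks=[#3:6@100]
After op 8 cancel(order #3): fills=none; bids=[#1:6@95 #2:7@95 #5:10@95] asks=[-]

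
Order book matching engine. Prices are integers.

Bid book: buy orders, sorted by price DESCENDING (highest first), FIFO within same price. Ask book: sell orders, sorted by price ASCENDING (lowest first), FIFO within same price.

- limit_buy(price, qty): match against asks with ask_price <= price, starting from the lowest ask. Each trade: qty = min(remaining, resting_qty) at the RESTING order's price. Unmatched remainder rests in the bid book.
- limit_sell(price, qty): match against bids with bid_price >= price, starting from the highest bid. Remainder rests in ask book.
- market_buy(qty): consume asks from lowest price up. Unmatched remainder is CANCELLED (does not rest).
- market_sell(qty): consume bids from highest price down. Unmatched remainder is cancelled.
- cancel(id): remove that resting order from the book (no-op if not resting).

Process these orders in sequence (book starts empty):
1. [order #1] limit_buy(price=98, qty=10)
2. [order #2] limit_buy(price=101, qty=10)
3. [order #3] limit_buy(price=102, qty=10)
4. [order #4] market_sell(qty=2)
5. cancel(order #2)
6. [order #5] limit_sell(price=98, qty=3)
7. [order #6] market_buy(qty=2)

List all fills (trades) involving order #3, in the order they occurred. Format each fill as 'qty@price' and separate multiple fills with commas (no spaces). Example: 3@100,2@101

After op 1 [order #1] limit_buy(price=98, qty=10): fills=none; bids=[#1:10@98] asks=[-]
After op 2 [order #2] limit_buy(price=101, qty=10): fills=none; bids=[#2:10@101 #1:10@98] asks=[-]
After op 3 [order #3] limit_buy(price=102, qty=10): fills=none; bids=[#3:10@102 #2:10@101 #1:10@98] asks=[-]
After op 4 [order #4] market_sell(qty=2): fills=#3x#4:2@102; bids=[#3:8@102 #2:10@101 #1:10@98] asks=[-]
After op 5 cancel(order #2): fills=none; bids=[#3:8@102 #1:10@98] asks=[-]
After op 6 [order #5] limit_sell(price=98, qty=3): fills=#3x#5:3@102; bids=[#3:5@102 #1:10@98] asks=[-]
After op 7 [order #6] market_buy(qty=2): fills=none; bids=[#3:5@102 #1:10@98] asks=[-]

Answer: 2@102,3@102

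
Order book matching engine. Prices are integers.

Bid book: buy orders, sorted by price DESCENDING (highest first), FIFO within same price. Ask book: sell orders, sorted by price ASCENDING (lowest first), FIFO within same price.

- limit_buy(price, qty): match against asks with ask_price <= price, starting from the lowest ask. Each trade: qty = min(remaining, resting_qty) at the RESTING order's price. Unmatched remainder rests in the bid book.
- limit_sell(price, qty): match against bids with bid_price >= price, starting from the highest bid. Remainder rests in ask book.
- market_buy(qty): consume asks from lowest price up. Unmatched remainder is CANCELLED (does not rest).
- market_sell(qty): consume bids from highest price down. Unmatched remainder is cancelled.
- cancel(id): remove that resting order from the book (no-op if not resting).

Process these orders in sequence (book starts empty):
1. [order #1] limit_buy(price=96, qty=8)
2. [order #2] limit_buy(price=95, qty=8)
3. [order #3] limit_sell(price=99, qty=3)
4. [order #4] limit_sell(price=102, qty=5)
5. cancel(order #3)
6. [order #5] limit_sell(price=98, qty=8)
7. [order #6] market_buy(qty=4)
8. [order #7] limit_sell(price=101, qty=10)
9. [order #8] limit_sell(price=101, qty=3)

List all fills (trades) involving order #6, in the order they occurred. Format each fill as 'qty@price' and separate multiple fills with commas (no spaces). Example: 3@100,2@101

After op 1 [order #1] limit_buy(price=96, qty=8): fills=none; bids=[#1:8@96] asks=[-]
After op 2 [order #2] limit_buy(price=95, qty=8): fills=none; bids=[#1:8@96 #2:8@95] asks=[-]
After op 3 [order #3] limit_sell(price=99, qty=3): fills=none; bids=[#1:8@96 #2:8@95] asks=[#3:3@99]
After op 4 [order #4] limit_sell(price=102, qty=5): fills=none; bids=[#1:8@96 #2:8@95] asks=[#3:3@99 #4:5@102]
After op 5 cancel(order #3): fills=none; bids=[#1:8@96 #2:8@95] asks=[#4:5@102]
After op 6 [order #5] limit_sell(price=98, qty=8): fills=none; bids=[#1:8@96 #2:8@95] asks=[#5:8@98 #4:5@102]
After op 7 [order #6] market_buy(qty=4): fills=#6x#5:4@98; bids=[#1:8@96 #2:8@95] asks=[#5:4@98 #4:5@102]
After op 8 [order #7] limit_sell(price=101, qty=10): fills=none; bids=[#1:8@96 #2:8@95] asks=[#5:4@98 #7:10@101 #4:5@102]
After op 9 [order #8] limit_sell(price=101, qty=3): fills=none; bids=[#1:8@96 #2:8@95] asks=[#5:4@98 #7:10@101 #8:3@101 #4:5@102]

Answer: 4@98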